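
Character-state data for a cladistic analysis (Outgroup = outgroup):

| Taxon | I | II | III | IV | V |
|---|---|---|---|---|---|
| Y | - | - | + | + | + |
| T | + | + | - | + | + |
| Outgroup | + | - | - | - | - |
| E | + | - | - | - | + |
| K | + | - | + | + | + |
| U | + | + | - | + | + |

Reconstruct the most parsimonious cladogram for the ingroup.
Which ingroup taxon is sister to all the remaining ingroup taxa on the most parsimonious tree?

E

Character polarity is set by the outgroup: the derived state is whichever differs from the outgroup's state, so for I the derived state is '-', and for the remaining characters it is '+'.
I (derived state '-') is unique to Y (autapomorphy; uninformative for grouping).
Only T and U show the derived state '+' for II, supporting them as a clade.
Only K and Y show the derived state '+' for III, supporting them as a clade.
Only K, T, U, and Y show the derived state '+' for IV, supporting them as a clade.
V (derived state '+') is shared by all ingroup taxa — unites the whole ingroup.
Most parsimonious ingroup topology: (((U,T),(K,Y)),E).
E is sister to the clade containing all other ingroup taxa, so it is the earliest-diverging (most basal) ingroup lineage.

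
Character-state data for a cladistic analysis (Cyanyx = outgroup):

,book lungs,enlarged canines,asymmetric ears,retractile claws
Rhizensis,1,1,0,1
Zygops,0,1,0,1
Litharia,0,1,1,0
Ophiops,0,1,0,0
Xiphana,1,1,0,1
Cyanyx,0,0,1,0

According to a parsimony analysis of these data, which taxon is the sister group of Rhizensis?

Xiphana

Character polarity is set by the outgroup: the derived state is whichever differs from the outgroup's state, so for asymmetric ears the derived state is '0', and for the remaining characters it is '1'.
book lungs (derived state '1') is shared by Rhizensis and Xiphana — a synapomorphy uniting that clade.
All ingroup taxa share the derived state '1' for enlarged canines; it defines the ingroup but does not resolve relationships within it.
asymmetric ears (derived state '0') is shared by Ophiops, Rhizensis, Xiphana, and Zygops — a synapomorphy uniting that clade.
retractile claws (derived state '1') is shared by Rhizensis, Xiphana, and Zygops — a synapomorphy uniting that clade.
Most parsimonious ingroup topology: (((Zygops,(Rhizensis,Xiphana)),Ophiops),Litharia).
Rhizensis and Xiphana form a cherry on this tree, so they are sister taxa.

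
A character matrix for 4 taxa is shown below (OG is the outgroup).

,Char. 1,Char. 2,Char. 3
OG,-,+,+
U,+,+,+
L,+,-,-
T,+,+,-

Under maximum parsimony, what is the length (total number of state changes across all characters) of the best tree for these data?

Character polarity is set by the outgroup: the derived state is whichever differs from the outgroup's state, so for Char. 2, Char. 3 the derived state is '-', and for the remaining characters it is '+'.
Char. 1 (derived state '+') is shared by all ingroup taxa — unites the whole ingroup.
Char. 2 (derived state '-') is unique to L (autapomorphy; uninformative for grouping).
Char. 3: derived state '-' in L and T only — synapomorphy for {L, T}.
Most parsimonious ingroup topology: (U,(L,T)).
Changes per character on this tree: Char. 1: 1; Char. 2: 1; Char. 3: 1.
Total = 3.

3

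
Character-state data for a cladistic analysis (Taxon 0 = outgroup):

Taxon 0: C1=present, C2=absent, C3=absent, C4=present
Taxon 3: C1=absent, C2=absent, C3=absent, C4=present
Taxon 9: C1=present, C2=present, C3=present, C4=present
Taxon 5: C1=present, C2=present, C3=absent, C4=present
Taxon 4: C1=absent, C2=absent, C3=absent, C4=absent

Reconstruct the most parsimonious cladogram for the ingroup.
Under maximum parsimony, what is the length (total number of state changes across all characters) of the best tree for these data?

Character polarity is set by the outgroup: the derived state is whichever differs from the outgroup's state, so for C1, C4 the derived state is 'absent', and for the remaining characters it is 'present'.
C1 (derived state 'absent') is shared by Taxon 3 and Taxon 4 — a synapomorphy uniting that clade.
Only Taxon 5 and Taxon 9 show the derived state 'present' for C2, supporting them as a clade.
C3 (derived state 'present') is unique to Taxon 9 (autapomorphy; uninformative for grouping).
C4: derived state 'absent' in Taxon 4 only — an autapomorphy, so it tells us nothing about relationships among taxa.
Most parsimonious ingroup topology: ((Taxon 3,Taxon 4),(Taxon 9,Taxon 5)).
Changes per character on this tree: C1: 1; C2: 1; C3: 1; C4: 1.
Total = 4.

4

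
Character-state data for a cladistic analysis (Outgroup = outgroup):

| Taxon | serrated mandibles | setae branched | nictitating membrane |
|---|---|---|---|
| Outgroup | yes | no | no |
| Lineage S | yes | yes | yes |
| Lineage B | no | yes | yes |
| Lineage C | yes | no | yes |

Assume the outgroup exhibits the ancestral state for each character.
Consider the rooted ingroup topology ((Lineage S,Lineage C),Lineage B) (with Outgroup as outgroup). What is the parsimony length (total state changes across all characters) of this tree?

4

Map each character onto ((Lineage S,Lineage C),Lineage B) (rooted by Outgroup) and count the minimum state changes it requires (Fitch parsimony):
serrated mandibles: 1; setae branched: 2; nictitating membrane: 1.
Total tree length = 4.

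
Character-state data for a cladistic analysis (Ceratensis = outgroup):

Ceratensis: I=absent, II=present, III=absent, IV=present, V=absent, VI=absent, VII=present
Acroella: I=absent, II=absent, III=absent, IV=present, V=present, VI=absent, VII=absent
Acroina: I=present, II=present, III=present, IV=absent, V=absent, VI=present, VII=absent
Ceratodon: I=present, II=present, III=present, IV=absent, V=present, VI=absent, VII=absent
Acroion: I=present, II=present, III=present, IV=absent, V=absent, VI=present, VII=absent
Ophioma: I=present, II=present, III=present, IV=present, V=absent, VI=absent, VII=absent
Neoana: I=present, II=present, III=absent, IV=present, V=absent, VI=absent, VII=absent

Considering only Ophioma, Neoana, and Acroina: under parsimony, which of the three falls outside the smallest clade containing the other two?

Neoana

Character polarity is set by the outgroup: the derived state is whichever differs from the outgroup's state, so for II, IV, VII the derived state is 'absent', and for the remaining characters it is 'present'.
Only Acroina, Acroion, Ceratodon, Neoana, and Ophioma show the derived state 'present' for I, supporting them as a clade.
II (derived state 'absent') is unique to Acroella (autapomorphy; uninformative for grouping).
III (derived state 'present') is shared by Acroina, Acroion, Ceratodon, and Ophioma — a synapomorphy uniting that clade.
IV (derived state 'absent') is shared by Acroina, Acroion, and Ceratodon — a synapomorphy uniting that clade.
V groups Acroella and Ceratodon, which is incompatible with the clades supported by the remaining characters; treating it as convergent (homoplasy) costs fewer steps than any alternative tree.
VI (derived state 'present') is shared by Acroina and Acroion — a synapomorphy uniting that clade.
All ingroup taxa share the derived state 'absent' for VII; it defines the ingroup but does not resolve relationships within it.
Most parsimonious ingroup topology: (Acroella,((((Acroina,Acroion),Ceratodon),Ophioma),Neoana)).
Acroina and Ophioma share a more recent common ancestor with each other than either does with Neoana, so Neoana is the least closely related of the three.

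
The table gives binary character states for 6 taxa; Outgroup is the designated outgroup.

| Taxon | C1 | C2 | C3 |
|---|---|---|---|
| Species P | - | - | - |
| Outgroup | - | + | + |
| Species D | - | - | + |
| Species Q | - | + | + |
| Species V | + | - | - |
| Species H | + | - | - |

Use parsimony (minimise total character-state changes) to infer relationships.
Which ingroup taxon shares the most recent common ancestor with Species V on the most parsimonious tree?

Character polarity is set by the outgroup: the derived state is whichever differs from the outgroup's state, so for C2, C3 the derived state is '-', and for the remaining characters it is '+'.
Only Species H and Species V show the derived state '+' for C1, supporting them as a clade.
Only Species D, Species H, Species P, and Species V show the derived state '-' for C2, supporting them as a clade.
Only Species H, Species P, and Species V show the derived state '-' for C3, supporting them as a clade.
Most parsimonious ingroup topology: (((Species P,(Species V,Species H)),Species D),Species Q).
Species V and Species H form a cherry on this tree, so they are sister taxa.

Species H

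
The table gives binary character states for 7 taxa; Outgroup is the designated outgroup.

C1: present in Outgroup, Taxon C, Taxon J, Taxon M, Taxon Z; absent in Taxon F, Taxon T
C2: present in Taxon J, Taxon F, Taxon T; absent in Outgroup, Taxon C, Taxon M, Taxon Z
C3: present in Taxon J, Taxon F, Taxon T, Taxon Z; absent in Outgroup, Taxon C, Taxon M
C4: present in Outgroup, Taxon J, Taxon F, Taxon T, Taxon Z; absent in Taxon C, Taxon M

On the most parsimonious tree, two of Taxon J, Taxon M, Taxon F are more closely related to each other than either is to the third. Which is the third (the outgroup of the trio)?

Taxon M

Character polarity is set by the outgroup: the derived state is whichever differs from the outgroup's state, so for C1, C4 the derived state is 'absent', and for the remaining characters it is 'present'.
Only Taxon F and Taxon T show the derived state 'absent' for C1, supporting them as a clade.
C2: derived state 'present' in Taxon F, Taxon J, and Taxon T only — synapomorphy for {Taxon F, Taxon J, Taxon T}.
C3 (derived state 'present') is shared by Taxon F, Taxon J, Taxon T, and Taxon Z — a synapomorphy uniting that clade.
C4 (derived state 'absent') is shared by Taxon C and Taxon M — a synapomorphy uniting that clade.
Most parsimonious ingroup topology: ((Taxon C,Taxon M),((Taxon J,(Taxon F,Taxon T)),Taxon Z)).
Taxon J and Taxon F share a more recent common ancestor with each other than either does with Taxon M, so Taxon M is the least closely related of the three.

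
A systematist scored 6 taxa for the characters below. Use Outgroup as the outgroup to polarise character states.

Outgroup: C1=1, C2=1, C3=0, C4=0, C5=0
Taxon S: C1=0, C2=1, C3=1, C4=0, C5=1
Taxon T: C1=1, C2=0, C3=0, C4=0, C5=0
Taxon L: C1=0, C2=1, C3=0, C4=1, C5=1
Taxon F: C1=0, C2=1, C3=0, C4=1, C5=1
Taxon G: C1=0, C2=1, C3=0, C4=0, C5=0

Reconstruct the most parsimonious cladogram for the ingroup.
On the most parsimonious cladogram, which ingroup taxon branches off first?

Character polarity is set by the outgroup: the derived state is whichever differs from the outgroup's state, so for C1, C2 the derived state is '0', and for the remaining characters it is '1'.
Only Taxon F, Taxon G, Taxon L, and Taxon S show the derived state '0' for C1, supporting them as a clade.
C2 (derived state '0') is unique to Taxon T (autapomorphy; uninformative for grouping).
C3: derived state '1' in Taxon S only — an autapomorphy, so it tells us nothing about relationships among taxa.
C4: derived state '1' in Taxon F and Taxon L only — synapomorphy for {Taxon F, Taxon L}.
C5: derived state '1' in Taxon F, Taxon L, and Taxon S only — synapomorphy for {Taxon F, Taxon L, Taxon S}.
Most parsimonious ingroup topology: (((Taxon S,(Taxon L,Taxon F)),Taxon G),Taxon T).
Taxon T is sister to the clade containing all other ingroup taxa, so it is the earliest-diverging (most basal) ingroup lineage.

Taxon T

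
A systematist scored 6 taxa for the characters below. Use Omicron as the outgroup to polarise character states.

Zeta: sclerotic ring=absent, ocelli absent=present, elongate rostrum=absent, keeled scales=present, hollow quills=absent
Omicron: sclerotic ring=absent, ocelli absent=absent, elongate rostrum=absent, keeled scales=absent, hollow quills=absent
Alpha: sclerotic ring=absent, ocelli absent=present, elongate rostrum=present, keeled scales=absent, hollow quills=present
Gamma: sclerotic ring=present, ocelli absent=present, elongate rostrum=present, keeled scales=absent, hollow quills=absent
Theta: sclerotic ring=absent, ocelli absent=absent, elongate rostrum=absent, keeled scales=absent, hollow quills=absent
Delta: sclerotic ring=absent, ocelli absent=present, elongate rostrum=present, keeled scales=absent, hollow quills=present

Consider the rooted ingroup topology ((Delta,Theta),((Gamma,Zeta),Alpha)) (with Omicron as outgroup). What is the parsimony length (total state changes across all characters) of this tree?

Map each character onto ((Delta,Theta),((Gamma,Zeta),Alpha)) (rooted by Omicron) and count the minimum state changes it requires (Fitch parsimony):
sclerotic ring: 1; ocelli absent: 2; elongate rostrum: 3; keeled scales: 1; hollow quills: 2.
Total tree length = 9.

9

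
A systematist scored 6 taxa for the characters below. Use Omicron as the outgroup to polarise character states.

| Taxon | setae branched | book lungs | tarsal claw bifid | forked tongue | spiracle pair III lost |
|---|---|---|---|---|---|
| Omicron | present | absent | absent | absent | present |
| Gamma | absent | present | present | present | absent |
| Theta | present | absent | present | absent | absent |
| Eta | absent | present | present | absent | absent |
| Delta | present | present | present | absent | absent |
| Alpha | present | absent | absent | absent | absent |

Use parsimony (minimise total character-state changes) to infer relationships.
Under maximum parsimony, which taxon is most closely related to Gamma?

Character polarity is set by the outgroup: the derived state is whichever differs from the outgroup's state, so for setae branched, spiracle pair III lost the derived state is 'absent', and for the remaining characters it is 'present'.
Only Eta and Gamma show the derived state 'absent' for setae branched, supporting them as a clade.
Only Delta, Eta, and Gamma show the derived state 'present' for book lungs, supporting them as a clade.
Only Delta, Eta, Gamma, and Theta show the derived state 'present' for tarsal claw bifid, supporting them as a clade.
forked tongue (derived state 'present') is unique to Gamma (autapomorphy; uninformative for grouping).
spiracle pair III lost (derived state 'absent') is shared by all ingroup taxa — unites the whole ingroup.
Most parsimonious ingroup topology: ((((Gamma,Eta),Delta),Theta),Alpha).
Gamma and Eta form a cherry on this tree, so they are sister taxa.

Eta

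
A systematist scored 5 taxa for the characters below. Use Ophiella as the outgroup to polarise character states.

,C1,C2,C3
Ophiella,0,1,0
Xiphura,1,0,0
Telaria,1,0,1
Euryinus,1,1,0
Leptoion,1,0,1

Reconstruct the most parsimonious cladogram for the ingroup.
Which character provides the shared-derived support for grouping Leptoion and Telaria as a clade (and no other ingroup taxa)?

C3

Character polarity is set by the outgroup: the derived state is whichever differs from the outgroup's state, so for C2 the derived state is '0', and for the remaining characters it is '1'.
All ingroup taxa share the derived state '1' for C1; it defines the ingroup but does not resolve relationships within it.
C2: derived state '0' in Leptoion, Telaria, and Xiphura only — synapomorphy for {Leptoion, Telaria, Xiphura}.
C3: derived state '1' in Leptoion and Telaria only — synapomorphy for {Leptoion, Telaria}.
Most parsimonious ingroup topology: ((Xiphura,(Telaria,Leptoion)),Euryinus).
The clade {Leptoion, Telaria} is supported by C3: its derived state '1' occurs in exactly those taxa and in no other taxon (including the outgroup).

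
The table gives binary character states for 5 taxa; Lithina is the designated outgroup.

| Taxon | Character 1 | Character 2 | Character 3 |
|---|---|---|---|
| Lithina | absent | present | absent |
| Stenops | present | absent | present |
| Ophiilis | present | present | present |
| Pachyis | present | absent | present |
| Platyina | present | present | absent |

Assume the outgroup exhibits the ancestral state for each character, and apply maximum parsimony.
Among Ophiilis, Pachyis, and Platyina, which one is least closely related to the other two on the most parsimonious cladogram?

Platyina

Character polarity is set by the outgroup: the derived state is whichever differs from the outgroup's state, so for Character 2 the derived state is 'absent', and for the remaining characters it is 'present'.
Character 1 (derived state 'present') is shared by all ingroup taxa — unites the whole ingroup.
Character 2 (derived state 'absent') is shared by Pachyis and Stenops — a synapomorphy uniting that clade.
Character 3 (derived state 'present') is shared by Ophiilis, Pachyis, and Stenops — a synapomorphy uniting that clade.
Most parsimonious ingroup topology: (((Stenops,Pachyis),Ophiilis),Platyina).
Ophiilis and Pachyis share a more recent common ancestor with each other than either does with Platyina, so Platyina is the least closely related of the three.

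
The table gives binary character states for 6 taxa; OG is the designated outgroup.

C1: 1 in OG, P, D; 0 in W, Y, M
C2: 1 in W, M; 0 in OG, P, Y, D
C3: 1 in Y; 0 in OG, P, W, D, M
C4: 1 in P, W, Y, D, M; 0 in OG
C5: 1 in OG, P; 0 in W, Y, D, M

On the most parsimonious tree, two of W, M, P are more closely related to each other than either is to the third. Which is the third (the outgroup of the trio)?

P

Character polarity is set by the outgroup: the derived state is whichever differs from the outgroup's state, so for C1, C5 the derived state is '0', and for the remaining characters it is '1'.
C1 (derived state '0') is shared by M, W, and Y — a synapomorphy uniting that clade.
C2: derived state '1' in M and W only — synapomorphy for {M, W}.
C3: derived state '1' in Y only — an autapomorphy, so it tells us nothing about relationships among taxa.
C4 (derived state '1') is shared by all ingroup taxa — unites the whole ingroup.
Only D, M, W, and Y show the derived state '0' for C5, supporting them as a clade.
Most parsimonious ingroup topology: (P,(((W,M),Y),D)).
M and W share a more recent common ancestor with each other than either does with P, so P is the least closely related of the three.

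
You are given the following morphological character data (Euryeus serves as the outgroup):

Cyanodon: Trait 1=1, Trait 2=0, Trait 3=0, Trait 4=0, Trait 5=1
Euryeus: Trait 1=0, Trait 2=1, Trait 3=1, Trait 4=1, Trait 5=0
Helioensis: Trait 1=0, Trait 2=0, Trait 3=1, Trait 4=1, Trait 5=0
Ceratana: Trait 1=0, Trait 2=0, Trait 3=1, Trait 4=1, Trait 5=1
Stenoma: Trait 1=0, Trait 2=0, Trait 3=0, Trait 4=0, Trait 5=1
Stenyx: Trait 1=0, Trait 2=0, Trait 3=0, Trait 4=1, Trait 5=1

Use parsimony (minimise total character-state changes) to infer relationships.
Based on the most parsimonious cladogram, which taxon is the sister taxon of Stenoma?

Cyanodon

Character polarity is set by the outgroup: the derived state is whichever differs from the outgroup's state, so for Trait 2, Trait 3, Trait 4 the derived state is '0', and for the remaining characters it is '1'.
Trait 1: derived state '1' in Cyanodon only — an autapomorphy, so it tells us nothing about relationships among taxa.
All ingroup taxa share the derived state '0' for Trait 2; it defines the ingroup but does not resolve relationships within it.
Trait 3 (derived state '0') is shared by Cyanodon, Stenoma, and Stenyx — a synapomorphy uniting that clade.
Only Cyanodon and Stenoma show the derived state '0' for Trait 4, supporting them as a clade.
Trait 5 (derived state '1') is shared by Ceratana, Cyanodon, Stenoma, and Stenyx — a synapomorphy uniting that clade.
Most parsimonious ingroup topology: (Helioensis,(((Stenoma,Cyanodon),Stenyx),Ceratana)).
Stenoma and Cyanodon form a cherry on this tree, so they are sister taxa.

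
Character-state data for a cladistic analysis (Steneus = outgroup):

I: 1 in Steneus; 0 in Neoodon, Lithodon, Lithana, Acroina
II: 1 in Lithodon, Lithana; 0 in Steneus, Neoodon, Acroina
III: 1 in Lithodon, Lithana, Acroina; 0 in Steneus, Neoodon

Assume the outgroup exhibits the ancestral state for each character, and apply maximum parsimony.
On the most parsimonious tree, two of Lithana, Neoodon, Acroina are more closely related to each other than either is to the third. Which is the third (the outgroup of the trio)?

Character polarity is set by the outgroup: the derived state is whichever differs from the outgroup's state, so for I the derived state is '0', and for the remaining characters it is '1'.
I (derived state '0') is shared by all ingroup taxa — unites the whole ingroup.
Only Lithana and Lithodon show the derived state '1' for II, supporting them as a clade.
III (derived state '1') is shared by Acroina, Lithana, and Lithodon — a synapomorphy uniting that clade.
Most parsimonious ingroup topology: (Neoodon,((Lithodon,Lithana),Acroina)).
Lithana and Acroina share a more recent common ancestor with each other than either does with Neoodon, so Neoodon is the least closely related of the three.

Neoodon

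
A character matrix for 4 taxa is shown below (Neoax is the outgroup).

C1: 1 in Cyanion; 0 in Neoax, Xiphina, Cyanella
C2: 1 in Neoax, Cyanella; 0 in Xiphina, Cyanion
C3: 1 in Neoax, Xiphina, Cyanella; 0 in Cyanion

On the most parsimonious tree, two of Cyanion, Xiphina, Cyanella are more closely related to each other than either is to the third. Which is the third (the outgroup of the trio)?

Cyanella

Character polarity is set by the outgroup: the derived state is whichever differs from the outgroup's state, so for C2, C3 the derived state is '0', and for the remaining characters it is '1'.
C1 (derived state '1') is unique to Cyanion (autapomorphy; uninformative for grouping).
Only Cyanion and Xiphina show the derived state '0' for C2, supporting them as a clade.
C3 (derived state '0') is unique to Cyanion (autapomorphy; uninformative for grouping).
Most parsimonious ingroup topology: ((Xiphina,Cyanion),Cyanella).
Xiphina and Cyanion share a more recent common ancestor with each other than either does with Cyanella, so Cyanella is the least closely related of the three.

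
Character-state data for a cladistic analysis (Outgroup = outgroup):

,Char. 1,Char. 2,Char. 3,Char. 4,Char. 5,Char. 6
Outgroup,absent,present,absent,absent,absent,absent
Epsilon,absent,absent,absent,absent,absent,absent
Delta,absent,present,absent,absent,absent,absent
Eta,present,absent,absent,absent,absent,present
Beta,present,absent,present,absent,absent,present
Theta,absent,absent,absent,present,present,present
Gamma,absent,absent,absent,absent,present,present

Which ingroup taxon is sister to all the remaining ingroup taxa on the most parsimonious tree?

Delta

Character polarity is set by the outgroup: the derived state is whichever differs from the outgroup's state, so for Char. 2 the derived state is 'absent', and for the remaining characters it is 'present'.
Only Beta and Eta show the derived state 'present' for Char. 1, supporting them as a clade.
Char. 2: derived state 'absent' in Beta, Epsilon, Eta, Gamma, and Theta only — synapomorphy for {Beta, Epsilon, Eta, Gamma, Theta}.
Char. 3: derived state 'present' in Beta only — an autapomorphy, so it tells us nothing about relationships among taxa.
Char. 4: derived state 'present' in Theta only — an autapomorphy, so it tells us nothing about relationships among taxa.
Char. 5: derived state 'present' in Gamma and Theta only — synapomorphy for {Gamma, Theta}.
Only Beta, Eta, Gamma, and Theta show the derived state 'present' for Char. 6, supporting them as a clade.
Most parsimonious ingroup topology: ((Epsilon,((Eta,Beta),(Theta,Gamma))),Delta).
Delta is sister to the clade containing all other ingroup taxa, so it is the earliest-diverging (most basal) ingroup lineage.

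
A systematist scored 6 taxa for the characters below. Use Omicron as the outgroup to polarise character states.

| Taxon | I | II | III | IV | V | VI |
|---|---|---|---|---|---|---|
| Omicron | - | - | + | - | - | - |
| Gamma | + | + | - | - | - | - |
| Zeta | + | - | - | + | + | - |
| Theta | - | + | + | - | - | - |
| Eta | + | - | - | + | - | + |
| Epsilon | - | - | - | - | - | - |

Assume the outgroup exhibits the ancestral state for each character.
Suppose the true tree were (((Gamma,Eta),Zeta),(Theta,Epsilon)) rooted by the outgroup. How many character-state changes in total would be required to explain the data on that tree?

9

Map each character onto (((Gamma,Eta),Zeta),(Theta,Epsilon)) (rooted by Omicron) and count the minimum state changes it requires (Fitch parsimony):
I: 1; II: 2; III: 2; IV: 2; V: 1; VI: 1.
Total tree length = 9.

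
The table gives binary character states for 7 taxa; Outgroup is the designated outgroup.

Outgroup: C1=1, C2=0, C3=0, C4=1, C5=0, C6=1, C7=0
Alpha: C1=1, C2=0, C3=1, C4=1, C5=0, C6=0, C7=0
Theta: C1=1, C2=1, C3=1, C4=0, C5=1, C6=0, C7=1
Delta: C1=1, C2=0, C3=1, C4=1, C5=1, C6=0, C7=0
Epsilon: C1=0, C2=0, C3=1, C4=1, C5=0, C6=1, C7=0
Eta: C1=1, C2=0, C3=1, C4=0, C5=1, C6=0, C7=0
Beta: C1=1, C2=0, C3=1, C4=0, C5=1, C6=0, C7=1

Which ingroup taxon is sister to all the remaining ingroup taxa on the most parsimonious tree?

Epsilon

Character polarity is set by the outgroup: the derived state is whichever differs from the outgroup's state, so for C1, C4, C6 the derived state is '0', and for the remaining characters it is '1'.
C1: derived state '0' in Epsilon only — an autapomorphy, so it tells us nothing about relationships among taxa.
C2 (derived state '1') is unique to Theta (autapomorphy; uninformative for grouping).
All ingroup taxa share the derived state '1' for C3; it defines the ingroup but does not resolve relationships within it.
C4 (derived state '0') is shared by Beta, Eta, and Theta — a synapomorphy uniting that clade.
Only Beta, Delta, Eta, and Theta show the derived state '1' for C5, supporting them as a clade.
C6 (derived state '0') is shared by Alpha, Beta, Delta, Eta, and Theta — a synapomorphy uniting that clade.
C7: derived state '1' in Beta and Theta only — synapomorphy for {Beta, Theta}.
Most parsimonious ingroup topology: ((Alpha,(((Theta,Beta),Eta),Delta)),Epsilon).
Epsilon is sister to the clade containing all other ingroup taxa, so it is the earliest-diverging (most basal) ingroup lineage.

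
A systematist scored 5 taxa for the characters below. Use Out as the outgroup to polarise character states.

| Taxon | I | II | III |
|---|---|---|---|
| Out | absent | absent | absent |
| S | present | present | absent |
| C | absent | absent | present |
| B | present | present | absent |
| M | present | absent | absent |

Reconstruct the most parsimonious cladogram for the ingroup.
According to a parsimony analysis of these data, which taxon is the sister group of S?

The outgroup has state 'absent' for every character, so 'present' is the derived state throughout.
Only B, M, and S show the derived state 'present' for I, supporting them as a clade.
Only B and S show the derived state 'present' for II, supporting them as a clade.
III: derived state 'present' in C only — an autapomorphy, so it tells us nothing about relationships among taxa.
Most parsimonious ingroup topology: (((S,B),M),C).
S and B form a cherry on this tree, so they are sister taxa.

B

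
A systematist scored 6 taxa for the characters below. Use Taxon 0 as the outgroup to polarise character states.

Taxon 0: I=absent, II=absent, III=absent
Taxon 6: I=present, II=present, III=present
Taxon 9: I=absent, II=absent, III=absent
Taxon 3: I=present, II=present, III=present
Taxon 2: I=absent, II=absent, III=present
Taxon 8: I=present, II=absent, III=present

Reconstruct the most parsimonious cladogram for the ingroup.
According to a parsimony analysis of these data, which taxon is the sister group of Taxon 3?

The outgroup has state 'absent' for every character, so 'present' is the derived state throughout.
I (derived state 'present') is shared by Taxon 3, Taxon 6, and Taxon 8 — a synapomorphy uniting that clade.
Only Taxon 3 and Taxon 6 show the derived state 'present' for II, supporting them as a clade.
Only Taxon 2, Taxon 3, Taxon 6, and Taxon 8 show the derived state 'present' for III, supporting them as a clade.
Most parsimonious ingroup topology: ((((Taxon 6,Taxon 3),Taxon 8),Taxon 2),Taxon 9).
Taxon 3 and Taxon 6 form a cherry on this tree, so they are sister taxa.

Taxon 6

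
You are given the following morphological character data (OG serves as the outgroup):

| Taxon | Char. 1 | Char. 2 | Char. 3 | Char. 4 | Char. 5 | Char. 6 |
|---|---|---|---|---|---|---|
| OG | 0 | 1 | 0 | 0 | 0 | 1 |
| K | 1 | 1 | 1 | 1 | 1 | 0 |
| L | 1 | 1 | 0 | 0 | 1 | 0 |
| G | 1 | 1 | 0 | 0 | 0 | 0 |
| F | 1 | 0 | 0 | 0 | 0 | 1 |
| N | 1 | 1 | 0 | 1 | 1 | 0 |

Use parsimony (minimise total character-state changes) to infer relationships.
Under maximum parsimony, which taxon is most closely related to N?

Character polarity is set by the outgroup: the derived state is whichever differs from the outgroup's state, so for Char. 2, Char. 6 the derived state is '0', and for the remaining characters it is '1'.
All ingroup taxa share the derived state '1' for Char. 1; it defines the ingroup but does not resolve relationships within it.
Char. 2: derived state '0' in F only — an autapomorphy, so it tells us nothing about relationships among taxa.
Char. 3 (derived state '1') is unique to K (autapomorphy; uninformative for grouping).
Char. 4 (derived state '1') is shared by K and N — a synapomorphy uniting that clade.
Only K, L, and N show the derived state '1' for Char. 5, supporting them as a clade.
Only G, K, L, and N show the derived state '0' for Char. 6, supporting them as a clade.
Most parsimonious ingroup topology: ((((K,N),L),G),F).
N and K form a cherry on this tree, so they are sister taxa.

K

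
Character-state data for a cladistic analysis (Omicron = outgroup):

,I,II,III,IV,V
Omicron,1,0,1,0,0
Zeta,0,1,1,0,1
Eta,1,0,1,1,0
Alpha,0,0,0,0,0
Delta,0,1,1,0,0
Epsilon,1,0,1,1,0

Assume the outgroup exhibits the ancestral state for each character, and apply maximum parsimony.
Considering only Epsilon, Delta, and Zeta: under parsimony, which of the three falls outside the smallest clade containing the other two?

Character polarity is set by the outgroup: the derived state is whichever differs from the outgroup's state, so for I, III the derived state is '0', and for the remaining characters it is '1'.
I: derived state '0' in Alpha, Delta, and Zeta only — synapomorphy for {Alpha, Delta, Zeta}.
II (derived state '1') is shared by Delta and Zeta — a synapomorphy uniting that clade.
III: derived state '0' in Alpha only — an autapomorphy, so it tells us nothing about relationships among taxa.
IV: derived state '1' in Epsilon and Eta only — synapomorphy for {Epsilon, Eta}.
V: derived state '1' in Zeta only — an autapomorphy, so it tells us nothing about relationships among taxa.
Most parsimonious ingroup topology: (((Zeta,Delta),Alpha),(Eta,Epsilon)).
Delta and Zeta share a more recent common ancestor with each other than either does with Epsilon, so Epsilon is the least closely related of the three.

Epsilon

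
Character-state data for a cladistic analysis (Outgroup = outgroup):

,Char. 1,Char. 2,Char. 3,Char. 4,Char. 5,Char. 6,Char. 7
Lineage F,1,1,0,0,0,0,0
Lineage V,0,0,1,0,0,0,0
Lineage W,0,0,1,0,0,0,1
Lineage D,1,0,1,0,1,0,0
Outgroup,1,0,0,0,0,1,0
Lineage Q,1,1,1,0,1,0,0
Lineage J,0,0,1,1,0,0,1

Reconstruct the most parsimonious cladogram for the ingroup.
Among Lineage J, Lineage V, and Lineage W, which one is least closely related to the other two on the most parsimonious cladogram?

Character polarity is set by the outgroup: the derived state is whichever differs from the outgroup's state, so for Char. 1, Char. 6 the derived state is '0', and for the remaining characters it is '1'.
Char. 1 (derived state '0') is shared by Lineage J, Lineage V, and Lineage W — a synapomorphy uniting that clade.
Char. 2 (state '1') occurs in Lineage F and Lineage Q but conflicts with the nesting implied by the other characters — most parsimoniously interpreted as homoplasy.
Char. 3 (derived state '1') is shared by Lineage D, Lineage J, Lineage Q, Lineage V, and Lineage W — a synapomorphy uniting that clade.
Char. 4 (derived state '1') is unique to Lineage J (autapomorphy; uninformative for grouping).
Char. 5 (derived state '1') is shared by Lineage D and Lineage Q — a synapomorphy uniting that clade.
All ingroup taxa share the derived state '0' for Char. 6; it defines the ingroup but does not resolve relationships within it.
Only Lineage J and Lineage W show the derived state '1' for Char. 7, supporting them as a clade.
Most parsimonious ingroup topology: (Lineage F,((Lineage V,(Lineage J,Lineage W)),(Lineage D,Lineage Q))).
Lineage W and Lineage J share a more recent common ancestor with each other than either does with Lineage V, so Lineage V is the least closely related of the three.

Lineage V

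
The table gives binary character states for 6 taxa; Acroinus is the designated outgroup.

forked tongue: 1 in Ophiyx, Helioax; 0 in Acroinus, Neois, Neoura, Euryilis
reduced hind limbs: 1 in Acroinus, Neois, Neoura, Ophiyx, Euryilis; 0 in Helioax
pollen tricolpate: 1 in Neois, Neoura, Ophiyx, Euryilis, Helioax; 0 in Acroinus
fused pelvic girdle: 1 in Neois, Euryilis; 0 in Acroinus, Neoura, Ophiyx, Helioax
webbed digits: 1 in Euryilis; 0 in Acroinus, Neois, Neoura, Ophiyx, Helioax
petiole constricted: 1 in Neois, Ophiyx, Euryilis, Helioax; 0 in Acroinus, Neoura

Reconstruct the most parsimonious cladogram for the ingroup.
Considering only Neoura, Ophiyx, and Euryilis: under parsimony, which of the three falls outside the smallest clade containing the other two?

Character polarity is set by the outgroup: the derived state is whichever differs from the outgroup's state, so for reduced hind limbs the derived state is '0', and for the remaining characters it is '1'.
forked tongue: derived state '1' in Helioax and Ophiyx only — synapomorphy for {Helioax, Ophiyx}.
reduced hind limbs (derived state '0') is unique to Helioax (autapomorphy; uninformative for grouping).
pollen tricolpate (derived state '1') is shared by all ingroup taxa — unites the whole ingroup.
fused pelvic girdle: derived state '1' in Euryilis and Neois only — synapomorphy for {Euryilis, Neois}.
webbed digits (derived state '1') is unique to Euryilis (autapomorphy; uninformative for grouping).
petiole constricted (derived state '1') is shared by Euryilis, Helioax, Neois, and Ophiyx — a synapomorphy uniting that clade.
Most parsimonious ingroup topology: (((Neois,Euryilis),(Ophiyx,Helioax)),Neoura).
Ophiyx and Euryilis share a more recent common ancestor with each other than either does with Neoura, so Neoura is the least closely related of the three.

Neoura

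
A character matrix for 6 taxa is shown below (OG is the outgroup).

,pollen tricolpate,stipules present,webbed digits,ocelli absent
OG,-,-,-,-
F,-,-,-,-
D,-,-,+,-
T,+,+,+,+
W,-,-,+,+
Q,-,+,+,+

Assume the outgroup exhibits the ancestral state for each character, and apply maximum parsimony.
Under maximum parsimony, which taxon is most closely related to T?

Q

The outgroup has state '-' for every character, so '+' is the derived state throughout.
pollen tricolpate: derived state '+' in T only — an autapomorphy, so it tells us nothing about relationships among taxa.
stipules present: derived state '+' in Q and T only — synapomorphy for {Q, T}.
webbed digits (derived state '+') is shared by D, Q, T, and W — a synapomorphy uniting that clade.
ocelli absent (derived state '+') is shared by Q, T, and W — a synapomorphy uniting that clade.
Most parsimonious ingroup topology: (F,(D,((T,Q),W))).
T and Q form a cherry on this tree, so they are sister taxa.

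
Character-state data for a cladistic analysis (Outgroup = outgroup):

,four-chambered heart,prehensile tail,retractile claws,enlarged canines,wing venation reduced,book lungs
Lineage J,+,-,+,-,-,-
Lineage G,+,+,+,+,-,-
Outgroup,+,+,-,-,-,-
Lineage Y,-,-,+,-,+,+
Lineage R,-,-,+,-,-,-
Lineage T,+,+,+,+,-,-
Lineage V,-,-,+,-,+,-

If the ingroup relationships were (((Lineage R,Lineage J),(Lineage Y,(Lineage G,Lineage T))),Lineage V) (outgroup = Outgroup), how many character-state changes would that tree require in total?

10

Map each character onto (((Lineage R,Lineage J),(Lineage Y,(Lineage G,Lineage T))),Lineage V) (rooted by Outgroup) and count the minimum state changes it requires (Fitch parsimony):
four-chambered heart: 3; prehensile tail: 2; retractile claws: 1; enlarged canines: 1; wing venation reduced: 2; book lungs: 1.
Total tree length = 10.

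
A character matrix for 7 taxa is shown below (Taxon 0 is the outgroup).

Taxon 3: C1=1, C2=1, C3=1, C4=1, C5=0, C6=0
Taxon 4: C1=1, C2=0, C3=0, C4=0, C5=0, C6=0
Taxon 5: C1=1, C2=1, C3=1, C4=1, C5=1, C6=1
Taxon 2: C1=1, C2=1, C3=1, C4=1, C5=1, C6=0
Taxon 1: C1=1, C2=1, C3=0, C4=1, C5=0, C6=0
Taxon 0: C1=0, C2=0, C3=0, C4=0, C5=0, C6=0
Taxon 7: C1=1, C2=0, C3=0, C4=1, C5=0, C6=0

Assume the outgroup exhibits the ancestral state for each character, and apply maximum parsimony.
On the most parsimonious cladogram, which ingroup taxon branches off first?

Taxon 4

The outgroup has state '0' for every character, so '1' is the derived state throughout.
C1 (derived state '1') is shared by all ingroup taxa — unites the whole ingroup.
C2: derived state '1' in Taxon 1, Taxon 2, Taxon 3, and Taxon 5 only — synapomorphy for {Taxon 1, Taxon 2, Taxon 3, Taxon 5}.
Only Taxon 2, Taxon 3, and Taxon 5 show the derived state '1' for C3, supporting them as a clade.
C4 (derived state '1') is shared by Taxon 1, Taxon 2, Taxon 3, Taxon 5, and Taxon 7 — a synapomorphy uniting that clade.
Only Taxon 2 and Taxon 5 show the derived state '1' for C5, supporting them as a clade.
C6 (derived state '1') is unique to Taxon 5 (autapomorphy; uninformative for grouping).
Most parsimonious ingroup topology: (((Taxon 1,((Taxon 5,Taxon 2),Taxon 3)),Taxon 7),Taxon 4).
Taxon 4 is sister to the clade containing all other ingroup taxa, so it is the earliest-diverging (most basal) ingroup lineage.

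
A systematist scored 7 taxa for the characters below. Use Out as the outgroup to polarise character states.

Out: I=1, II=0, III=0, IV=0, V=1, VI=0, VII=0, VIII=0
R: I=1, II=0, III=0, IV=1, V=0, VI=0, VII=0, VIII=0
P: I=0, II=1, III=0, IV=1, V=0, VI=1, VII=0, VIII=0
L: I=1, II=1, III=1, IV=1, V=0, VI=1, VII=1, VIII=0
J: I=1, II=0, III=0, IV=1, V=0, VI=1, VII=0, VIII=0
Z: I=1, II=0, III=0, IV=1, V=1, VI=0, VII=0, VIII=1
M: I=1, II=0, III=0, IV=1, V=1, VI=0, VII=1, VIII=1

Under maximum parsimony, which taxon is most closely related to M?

Z

Character polarity is set by the outgroup: the derived state is whichever differs from the outgroup's state, so for I, V the derived state is '0', and for the remaining characters it is '1'.
I (derived state '0') is unique to P (autapomorphy; uninformative for grouping).
II (derived state '1') is shared by L and P — a synapomorphy uniting that clade.
III (derived state '1') is unique to L (autapomorphy; uninformative for grouping).
IV (derived state '1') is shared by all ingroup taxa — unites the whole ingroup.
V: derived state '0' in J, L, P, and R only — synapomorphy for {J, L, P, R}.
VI: derived state '1' in J, L, and P only — synapomorphy for {J, L, P}.
VII (state '1') occurs in L and M but conflicts with the nesting implied by the other characters — most parsimoniously interpreted as homoplasy.
VIII (derived state '1') is shared by M and Z — a synapomorphy uniting that clade.
Most parsimonious ingroup topology: ((((L,P),J),R),(Z,M)).
M and Z form a cherry on this tree, so they are sister taxa.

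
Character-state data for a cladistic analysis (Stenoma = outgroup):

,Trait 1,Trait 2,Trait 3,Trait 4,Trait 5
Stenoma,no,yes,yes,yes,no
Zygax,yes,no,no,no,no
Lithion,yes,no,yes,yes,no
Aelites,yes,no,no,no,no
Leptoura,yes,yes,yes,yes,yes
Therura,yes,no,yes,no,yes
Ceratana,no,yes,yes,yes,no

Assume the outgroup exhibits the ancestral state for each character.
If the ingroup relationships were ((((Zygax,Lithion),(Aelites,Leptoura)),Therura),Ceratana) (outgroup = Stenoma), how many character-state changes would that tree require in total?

Map each character onto ((((Zygax,Lithion),(Aelites,Leptoura)),Therura),Ceratana) (rooted by Stenoma) and count the minimum state changes it requires (Fitch parsimony):
Trait 1: 1; Trait 2: 2; Trait 3: 2; Trait 4: 3; Trait 5: 2.
Total tree length = 10.

10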